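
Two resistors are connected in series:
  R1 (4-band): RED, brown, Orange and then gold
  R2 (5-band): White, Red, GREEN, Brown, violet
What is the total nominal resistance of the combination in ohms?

30250 Ω

R1: red, brown → 21; orange ×10^3 → 21000 Ω.
R2: white, red, green → 925; brown ×10 → 9250 Ω.
Series: 21000 + 9250 = 30250 Ω.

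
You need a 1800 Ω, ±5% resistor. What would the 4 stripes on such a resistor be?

brown, grey, red, gold

1800 Ω = 18 × 10^2.
1 → brown
8 → grey
Multiplier 10^2 → red.
±5% tolerance → gold.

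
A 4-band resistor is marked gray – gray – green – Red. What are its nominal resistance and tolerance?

Grey → 8 (first significant figure)
Grey → 8 (second significant figure)
Green → ×10^5 multiplier
Red → ±2% tolerance
88 × 100000 = 8800000 Ω

8800000 Ω ±2%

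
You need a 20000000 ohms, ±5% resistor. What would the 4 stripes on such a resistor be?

20000000 Ω = 20 × 10^6.
2 → red
0 → black
Multiplier 10^6 → blue.
±5% tolerance → gold.

red, black, blue, gold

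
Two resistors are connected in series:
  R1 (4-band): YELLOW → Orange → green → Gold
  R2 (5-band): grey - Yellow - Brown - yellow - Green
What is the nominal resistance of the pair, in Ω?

12710000 Ω

R1: yellow, orange → 43; green ×10^5 → 4300000 Ω.
R2: grey, yellow, brown → 841; yellow ×10^4 → 8410000 Ω.
Series: 4300000 + 8410000 = 12710000 Ω.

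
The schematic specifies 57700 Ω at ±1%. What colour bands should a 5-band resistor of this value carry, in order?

green, violet, violet, red, brown

57700 Ω = 577 × 10^2.
5 → green
7 → violet
7 → violet
Multiplier 10^2 → red.
±1% tolerance → brown.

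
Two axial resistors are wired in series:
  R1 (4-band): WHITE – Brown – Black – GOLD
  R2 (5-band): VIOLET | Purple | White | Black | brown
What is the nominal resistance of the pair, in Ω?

R1: white, brown → 91; black ×1 → 91 Ω.
R2: violet, violet, white → 779; black ×1 → 779 Ω.
Series: 91 + 779 = 870 Ω.

870 Ω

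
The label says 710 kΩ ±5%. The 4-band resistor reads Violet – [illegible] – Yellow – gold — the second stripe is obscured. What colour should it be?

710000 Ω = 71 × 10^4.
The second band gives digit 1 of the significand, and 1 is brown.

brown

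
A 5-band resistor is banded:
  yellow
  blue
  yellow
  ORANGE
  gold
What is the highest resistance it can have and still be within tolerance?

487200 Ω

Yellow → 4 (first significant figure)
Blue → 6 (second significant figure)
Yellow → 4 (third significant figure)
Orange → ×10^3 multiplier
Gold → ±5% tolerance
464 × 1000 = 464000 Ω
Highest = 464000 × (1 + 5/100) = 487200 Ω.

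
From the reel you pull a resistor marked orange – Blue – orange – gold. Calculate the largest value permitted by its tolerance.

37800 Ω

Orange → 3 (first significant figure)
Blue → 6 (second significant figure)
Orange → ×10^3 multiplier
Gold → ±5% tolerance
36 × 1000 = 36000 Ω
Largest = 36000 × (1 + 5/100) = 37800 Ω.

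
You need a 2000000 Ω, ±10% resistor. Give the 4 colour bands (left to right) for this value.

red, black, green, silver

2000000 Ω = 20 × 10^5.
2 → red
0 → black
Multiplier 10^5 → green.
±10% tolerance → silver.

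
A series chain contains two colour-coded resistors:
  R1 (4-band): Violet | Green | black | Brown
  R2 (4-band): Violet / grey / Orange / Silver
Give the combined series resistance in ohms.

R1: violet, green → 75; black ×1 → 75 Ω.
R2: violet, grey → 78; orange ×10^3 → 78000 Ω.
Series: 75 + 78000 = 78075 Ω.

78075 Ω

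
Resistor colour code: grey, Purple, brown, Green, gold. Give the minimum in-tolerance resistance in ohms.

Grey → 8 (first significant figure)
Violet → 7 (second significant figure)
Brown → 1 (third significant figure)
Green → ×10^5 multiplier
Gold → ±5% tolerance
871 × 100000 = 87100000 Ω
Minimum = 87100000 × (1 − 5/100) = 82745000 Ω.

82745000 Ω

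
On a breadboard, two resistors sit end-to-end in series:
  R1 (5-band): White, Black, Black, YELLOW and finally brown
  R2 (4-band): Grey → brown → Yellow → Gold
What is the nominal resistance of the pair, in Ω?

R1: white, black, black → 900; yellow ×10^4 → 9000000 Ω.
R2: grey, brown → 81; yellow ×10^4 → 810000 Ω.
Series: 9000000 + 810000 = 9810000 Ω.

9810000 Ω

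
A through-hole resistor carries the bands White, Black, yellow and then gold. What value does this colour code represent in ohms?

White → 9 (first significant figure)
Black → 0 (second significant figure)
Yellow → ×10^4 multiplier
90 × 10000 = 900000 Ω

900000 Ω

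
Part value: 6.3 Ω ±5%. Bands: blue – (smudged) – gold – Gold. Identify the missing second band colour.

orange

6.3 Ω = 63 × 10^-1.
The second band gives digit 3 of the significand, and 3 is orange.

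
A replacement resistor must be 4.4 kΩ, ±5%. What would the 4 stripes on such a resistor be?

yellow, yellow, red, gold

4400 Ω = 44 × 10^2.
4 → yellow
4 → yellow
Multiplier 10^2 → red.
±5% tolerance → gold.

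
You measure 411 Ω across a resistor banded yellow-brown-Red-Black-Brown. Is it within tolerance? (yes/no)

Yellow → 4 (first significant figure)
Brown → 1 (second significant figure)
Red → 2 (third significant figure)
Black → ×1 multiplier
Brown → ±1% tolerance
412 × 1 = 412 Ω
Allowed range: 407.88 Ω to 416.12 Ω.
411 Ω lies inside that range.

yes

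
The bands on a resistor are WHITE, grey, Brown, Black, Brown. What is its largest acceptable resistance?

White → 9 (first significant figure)
Grey → 8 (second significant figure)
Brown → 1 (third significant figure)
Black → ×1 multiplier
Brown → ±1% tolerance
981 × 1 = 981 Ω
Largest = 981 × (1 + 1/100) = 990.81 Ω.

990.81 Ω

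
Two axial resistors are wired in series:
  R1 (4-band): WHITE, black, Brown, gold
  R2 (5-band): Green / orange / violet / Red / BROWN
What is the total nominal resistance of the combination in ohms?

R1: white, black → 90; brown ×10 → 900 Ω.
R2: green, orange, violet → 537; red ×10^2 → 53700 Ω.
Series: 900 + 53700 = 54600 Ω.

54600 Ω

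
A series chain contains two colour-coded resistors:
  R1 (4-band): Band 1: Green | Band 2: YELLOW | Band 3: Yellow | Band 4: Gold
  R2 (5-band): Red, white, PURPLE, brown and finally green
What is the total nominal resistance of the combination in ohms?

542970 Ω

R1: green, yellow → 54; yellow ×10^4 → 540000 Ω.
R2: red, white, violet → 297; brown ×10 → 2970 Ω.
Series: 540000 + 2970 = 542970 Ω.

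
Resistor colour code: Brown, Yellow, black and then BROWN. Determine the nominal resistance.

Brown → 1 (first significant figure)
Yellow → 4 (second significant figure)
Black → ×1 multiplier
14 × 1 = 14 Ω

14 Ω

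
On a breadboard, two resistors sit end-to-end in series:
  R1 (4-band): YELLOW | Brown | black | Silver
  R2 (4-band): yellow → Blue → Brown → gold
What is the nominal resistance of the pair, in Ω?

501 Ω

R1: yellow, brown → 41; black ×1 → 41 Ω.
R2: yellow, blue → 46; brown ×10 → 460 Ω.
Series: 41 + 460 = 501 Ω.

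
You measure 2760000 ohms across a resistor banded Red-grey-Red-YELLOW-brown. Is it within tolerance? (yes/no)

no

Red → 2 (first significant figure)
Grey → 8 (second significant figure)
Red → 2 (third significant figure)
Yellow → ×10^4 multiplier
Brown → ±1% tolerance
282 × 10000 = 2820000 Ω
Allowed range: 2791800 Ω to 2848200 Ω.
2760000 ohms lies outside that range.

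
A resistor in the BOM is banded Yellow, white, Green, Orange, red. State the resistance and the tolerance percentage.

Yellow → 4 (first significant figure)
White → 9 (second significant figure)
Green → 5 (third significant figure)
Orange → ×10^3 multiplier
Red → ±2% tolerance
495 × 1000 = 495000 Ω

495000 Ω ±2%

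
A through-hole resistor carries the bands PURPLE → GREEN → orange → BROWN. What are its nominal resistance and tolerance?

Violet → 7 (first significant figure)
Green → 5 (second significant figure)
Orange → ×10^3 multiplier
Brown → ±1% tolerance
75 × 1000 = 75000 Ω

75000 Ω ±1%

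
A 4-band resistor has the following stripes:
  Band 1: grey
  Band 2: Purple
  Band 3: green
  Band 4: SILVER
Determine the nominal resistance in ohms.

Grey → 8 (first significant figure)
Violet → 7 (second significant figure)
Green → ×10^5 multiplier
87 × 100000 = 8700000 Ω

8700000 Ω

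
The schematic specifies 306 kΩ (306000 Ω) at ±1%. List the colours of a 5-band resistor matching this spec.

306000 Ω = 306 × 10^3.
3 → orange
0 → black
6 → blue
Multiplier 10^3 → orange.
±1% tolerance → brown.

orange, black, blue, orange, brown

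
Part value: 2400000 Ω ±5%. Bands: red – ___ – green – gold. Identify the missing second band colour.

yellow

2400000 Ω = 24 × 10^5.
The second band gives digit 4 of the significand, and 4 is yellow.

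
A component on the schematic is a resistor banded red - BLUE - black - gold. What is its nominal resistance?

26 Ω

Red → 2 (first significant figure)
Blue → 6 (second significant figure)
Black → ×1 multiplier
26 × 1 = 26 Ω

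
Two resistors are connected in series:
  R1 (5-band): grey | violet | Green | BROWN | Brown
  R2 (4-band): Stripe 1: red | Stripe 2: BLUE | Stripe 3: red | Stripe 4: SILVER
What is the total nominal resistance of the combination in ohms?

R1: grey, violet, green → 875; brown ×10 → 8750 Ω.
R2: red, blue → 26; red ×10^2 → 2600 Ω.
Series: 8750 + 2600 = 11350 Ω.

11350 Ω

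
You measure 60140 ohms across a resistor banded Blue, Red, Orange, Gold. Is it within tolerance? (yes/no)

yes

Blue → 6 (first significant figure)
Red → 2 (second significant figure)
Orange → ×10^3 multiplier
Gold → ±5% tolerance
62 × 1000 = 62000 Ω
Allowed range: 58900 Ω to 65100 Ω.
60140 ohms lies inside that range.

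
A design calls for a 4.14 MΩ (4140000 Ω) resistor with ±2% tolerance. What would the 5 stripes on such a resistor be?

yellow, brown, yellow, yellow, red

4140000 Ω = 414 × 10^4.
4 → yellow
1 → brown
4 → yellow
Multiplier 10^4 → yellow.
±2% tolerance → red.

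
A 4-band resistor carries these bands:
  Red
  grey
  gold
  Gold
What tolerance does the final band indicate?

±5%

The last band, gold, is the tolerance band.
Gold corresponds to ±5%.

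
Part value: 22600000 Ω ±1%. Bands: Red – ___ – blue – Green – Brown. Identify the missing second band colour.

22600000 Ω = 226 × 10^5.
The second band gives digit 2 of the significand, and 2 is red.

red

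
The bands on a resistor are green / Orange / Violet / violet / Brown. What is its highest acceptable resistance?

Green → 5 (first significant figure)
Orange → 3 (second significant figure)
Violet → 7 (third significant figure)
Violet → ×10^7 multiplier
Brown → ±1% tolerance
537 × 10000000 = 5370000000 Ω
Highest = 5370000000 × (1 + 1/100) = 5423700000 Ω.

5423700000 Ω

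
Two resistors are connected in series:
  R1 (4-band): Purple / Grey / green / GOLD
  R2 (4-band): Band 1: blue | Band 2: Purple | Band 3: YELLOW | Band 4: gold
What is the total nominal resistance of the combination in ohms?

R1: violet, grey → 78; green ×10^5 → 7800000 Ω.
R2: blue, violet → 67; yellow ×10^4 → 670000 Ω.
Series: 7800000 + 670000 = 8470000 Ω.

8470000 Ω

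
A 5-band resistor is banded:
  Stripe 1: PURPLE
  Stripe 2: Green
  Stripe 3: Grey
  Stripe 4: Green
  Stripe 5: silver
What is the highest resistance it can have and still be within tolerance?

83380000 Ω

Violet → 7 (first significant figure)
Green → 5 (second significant figure)
Grey → 8 (third significant figure)
Green → ×10^5 multiplier
Silver → ±10% tolerance
758 × 100000 = 75800000 Ω
Highest = 75800000 × (1 + 10/100) = 83380000 Ω.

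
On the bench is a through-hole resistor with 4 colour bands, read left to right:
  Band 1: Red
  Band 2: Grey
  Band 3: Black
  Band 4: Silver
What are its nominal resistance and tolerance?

Red → 2 (first significant figure)
Grey → 8 (second significant figure)
Black → ×1 multiplier
Silver → ±10% tolerance
28 × 1 = 28 Ω

28 Ω ±10%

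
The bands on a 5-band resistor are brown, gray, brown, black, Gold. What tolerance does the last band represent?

±5%

The last band, gold, is the tolerance band.
Gold corresponds to ±5%.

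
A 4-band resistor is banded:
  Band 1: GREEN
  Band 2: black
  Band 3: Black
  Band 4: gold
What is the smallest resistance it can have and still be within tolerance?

47.5 Ω

Green → 5 (first significant figure)
Black → 0 (second significant figure)
Black → ×1 multiplier
Gold → ±5% tolerance
50 × 1 = 50 Ω
Smallest = 50 × (1 − 5/100) = 47.5 Ω.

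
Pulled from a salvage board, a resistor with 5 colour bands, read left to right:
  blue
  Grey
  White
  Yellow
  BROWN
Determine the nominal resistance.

6890000 Ω

Blue → 6 (first significant figure)
Grey → 8 (second significant figure)
White → 9 (third significant figure)
Yellow → ×10^4 multiplier
689 × 10000 = 6890000 Ω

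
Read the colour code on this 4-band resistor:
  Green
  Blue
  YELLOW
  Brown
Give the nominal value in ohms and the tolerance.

560000 Ω ±1%

Green → 5 (first significant figure)
Blue → 6 (second significant figure)
Yellow → ×10^4 multiplier
Brown → ±1% tolerance
56 × 10000 = 560000 Ω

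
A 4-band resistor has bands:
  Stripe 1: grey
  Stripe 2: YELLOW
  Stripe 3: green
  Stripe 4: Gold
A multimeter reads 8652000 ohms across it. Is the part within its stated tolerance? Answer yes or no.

Grey → 8 (first significant figure)
Yellow → 4 (second significant figure)
Green → ×10^5 multiplier
Gold → ±5% tolerance
84 × 100000 = 8400000 Ω
Allowed range: 7980000 Ω to 8820000 Ω.
8652000 ohms lies inside that range.

yes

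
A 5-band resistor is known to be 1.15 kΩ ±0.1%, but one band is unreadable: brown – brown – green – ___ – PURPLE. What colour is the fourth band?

1150 Ω = 115 × 10^1.
The fourth band is the multiplier, 10^1, which is brown.

brown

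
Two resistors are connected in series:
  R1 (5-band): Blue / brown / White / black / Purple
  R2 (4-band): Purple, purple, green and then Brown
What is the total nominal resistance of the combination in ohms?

7700619 Ω

R1: blue, brown, white → 619; black ×1 → 619 Ω.
R2: violet, violet → 77; green ×10^5 → 7700000 Ω.
Series: 619 + 7700000 = 7700619 Ω.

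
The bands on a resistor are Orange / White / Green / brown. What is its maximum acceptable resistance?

Orange → 3 (first significant figure)
White → 9 (second significant figure)
Green → ×10^5 multiplier
Brown → ±1% tolerance
39 × 100000 = 3900000 Ω
Maximum = 3900000 × (1 + 1/100) = 3939000 Ω.

3939000 Ω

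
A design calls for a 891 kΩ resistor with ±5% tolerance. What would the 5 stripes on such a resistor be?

891000 Ω = 891 × 10^3.
8 → grey
9 → white
1 → brown
Multiplier 10^3 → orange.
±5% tolerance → gold.

grey, white, brown, orange, gold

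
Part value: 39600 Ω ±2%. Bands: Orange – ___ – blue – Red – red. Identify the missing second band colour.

white

39600 Ω = 396 × 10^2.
The second band gives digit 9 of the significand, and 9 is white.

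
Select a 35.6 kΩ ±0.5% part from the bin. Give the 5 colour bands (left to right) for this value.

35600 Ω = 356 × 10^2.
3 → orange
5 → green
6 → blue
Multiplier 10^2 → red.
±0.5% tolerance → green.

orange, green, blue, red, green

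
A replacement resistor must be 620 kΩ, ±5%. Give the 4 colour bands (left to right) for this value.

blue, red, yellow, gold

620000 Ω = 62 × 10^4.
6 → blue
2 → red
Multiplier 10^4 → yellow.
±5% tolerance → gold.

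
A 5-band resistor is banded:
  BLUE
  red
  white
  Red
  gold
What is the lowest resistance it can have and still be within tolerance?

Blue → 6 (first significant figure)
Red → 2 (second significant figure)
White → 9 (third significant figure)
Red → ×10^2 multiplier
Gold → ±5% tolerance
629 × 100 = 62900 Ω
Lowest = 62900 × (1 − 5/100) = 59755 Ω.

59755 Ω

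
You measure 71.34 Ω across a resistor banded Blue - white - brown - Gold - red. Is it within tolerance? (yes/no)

no

Blue → 6 (first significant figure)
White → 9 (second significant figure)
Brown → 1 (third significant figure)
Gold → ×0.1 multiplier
Red → ±2% tolerance
691 × 0.1 = 69.1 Ω
Allowed range: 67.718 Ω to 70.482 Ω.
71.34 Ω lies outside that range.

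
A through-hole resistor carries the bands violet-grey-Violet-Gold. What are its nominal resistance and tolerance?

Violet → 7 (first significant figure)
Grey → 8 (second significant figure)
Violet → ×10^7 multiplier
Gold → ±5% tolerance
78 × 10000000 = 780000000 Ω

780000000 Ω ±5%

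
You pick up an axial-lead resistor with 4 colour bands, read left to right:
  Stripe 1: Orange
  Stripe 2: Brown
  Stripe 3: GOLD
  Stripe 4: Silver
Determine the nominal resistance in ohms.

Orange → 3 (first significant figure)
Brown → 1 (second significant figure)
Gold → ×0.1 multiplier
31 × 0.1 = 3.1 Ω

3.1 Ω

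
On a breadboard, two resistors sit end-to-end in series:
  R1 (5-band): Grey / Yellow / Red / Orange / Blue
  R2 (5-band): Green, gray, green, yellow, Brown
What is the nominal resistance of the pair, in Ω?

R1: grey, yellow, red → 842; orange ×10^3 → 842000 Ω.
R2: green, grey, green → 585; yellow ×10^4 → 5850000 Ω.
Series: 842000 + 5850000 = 6692000 Ω.

6692000 Ω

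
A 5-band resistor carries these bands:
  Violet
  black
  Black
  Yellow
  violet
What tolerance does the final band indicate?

±0.1%

The last band, violet, is the tolerance band.
Violet corresponds to ±0.1%.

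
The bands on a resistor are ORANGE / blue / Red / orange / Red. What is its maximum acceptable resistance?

369240 Ω

Orange → 3 (first significant figure)
Blue → 6 (second significant figure)
Red → 2 (third significant figure)
Orange → ×10^3 multiplier
Red → ±2% tolerance
362 × 1000 = 362000 Ω
Maximum = 362000 × (1 + 2/100) = 369240 Ω.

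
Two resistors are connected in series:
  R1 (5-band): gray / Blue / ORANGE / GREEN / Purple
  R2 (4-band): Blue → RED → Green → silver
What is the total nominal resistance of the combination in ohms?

92500000 Ω

R1: grey, blue, orange → 863; green ×10^5 → 86300000 Ω.
R2: blue, red → 62; green ×10^5 → 6200000 Ω.
Series: 86300000 + 6200000 = 92500000 Ω.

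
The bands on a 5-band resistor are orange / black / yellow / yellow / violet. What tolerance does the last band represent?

±0.1%

The last band, violet, is the tolerance band.
Violet corresponds to ±0.1%.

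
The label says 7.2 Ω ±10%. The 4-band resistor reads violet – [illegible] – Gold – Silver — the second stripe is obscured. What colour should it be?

7.2 Ω = 72 × 10^-1.
The second band gives digit 2 of the significand, and 2 is red.

red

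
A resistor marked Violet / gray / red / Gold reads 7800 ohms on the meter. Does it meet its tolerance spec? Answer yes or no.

Violet → 7 (first significant figure)
Grey → 8 (second significant figure)
Red → ×10^2 multiplier
Gold → ±5% tolerance
78 × 100 = 7800 Ω
Allowed range: 7410 Ω to 8190 Ω.
7800 ohms lies inside that range.

yes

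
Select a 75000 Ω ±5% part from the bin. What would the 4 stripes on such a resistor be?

violet, green, orange, gold

75000 Ω = 75 × 10^3.
7 → violet
5 → green
Multiplier 10^3 → orange.
±5% tolerance → gold.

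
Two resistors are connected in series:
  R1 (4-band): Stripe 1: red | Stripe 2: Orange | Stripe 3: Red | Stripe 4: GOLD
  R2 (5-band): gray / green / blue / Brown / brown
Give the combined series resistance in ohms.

R1: red, orange → 23; red ×10^2 → 2300 Ω.
R2: grey, green, blue → 856; brown ×10 → 8560 Ω.
Series: 2300 + 8560 = 10860 Ω.

10860 Ω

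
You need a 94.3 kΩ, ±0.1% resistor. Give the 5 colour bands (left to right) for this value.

white, yellow, orange, red, violet

94300 Ω = 943 × 10^2.
9 → white
4 → yellow
3 → orange
Multiplier 10^2 → red.
±0.1% tolerance → violet.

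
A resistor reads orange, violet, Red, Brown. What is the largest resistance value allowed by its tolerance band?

Orange → 3 (first significant figure)
Violet → 7 (second significant figure)
Red → ×10^2 multiplier
Brown → ±1% tolerance
37 × 100 = 3700 Ω
Largest = 3700 × (1 + 1/100) = 3737 Ω.

3737 Ω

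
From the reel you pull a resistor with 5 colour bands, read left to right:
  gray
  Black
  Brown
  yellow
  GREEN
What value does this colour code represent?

8010000 Ω

Grey → 8 (first significant figure)
Black → 0 (second significant figure)
Brown → 1 (third significant figure)
Yellow → ×10^4 multiplier
801 × 10000 = 8010000 Ω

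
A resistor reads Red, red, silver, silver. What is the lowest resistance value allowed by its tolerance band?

Red → 2 (first significant figure)
Red → 2 (second significant figure)
Silver → ×0.01 multiplier
Silver → ±10% tolerance
22 × 0.01 = 0.22 Ω
Lowest = 0.22 × (1 − 10/100) = 0.198 Ω.

0.198 Ω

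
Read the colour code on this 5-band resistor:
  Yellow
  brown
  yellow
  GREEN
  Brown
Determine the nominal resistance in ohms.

41400000 Ω

Yellow → 4 (first significant figure)
Brown → 1 (second significant figure)
Yellow → 4 (third significant figure)
Green → ×10^5 multiplier
414 × 100000 = 41400000 Ω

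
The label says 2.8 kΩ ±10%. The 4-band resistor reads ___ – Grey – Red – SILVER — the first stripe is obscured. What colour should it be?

2800 Ω = 28 × 10^2.
The first band gives digit 2 of the significand, and 2 is red.

red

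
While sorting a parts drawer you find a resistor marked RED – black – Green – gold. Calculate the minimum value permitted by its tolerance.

1900000 Ω

Red → 2 (first significant figure)
Black → 0 (second significant figure)
Green → ×10^5 multiplier
Gold → ±5% tolerance
20 × 100000 = 2000000 Ω
Minimum = 2000000 × (1 − 5/100) = 1900000 Ω.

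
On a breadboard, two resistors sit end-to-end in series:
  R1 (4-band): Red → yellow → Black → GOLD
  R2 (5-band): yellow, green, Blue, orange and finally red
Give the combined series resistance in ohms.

456024 Ω

R1: red, yellow → 24; black ×1 → 24 Ω.
R2: yellow, green, blue → 456; orange ×10^3 → 456000 Ω.
Series: 24 + 456000 = 456024 Ω.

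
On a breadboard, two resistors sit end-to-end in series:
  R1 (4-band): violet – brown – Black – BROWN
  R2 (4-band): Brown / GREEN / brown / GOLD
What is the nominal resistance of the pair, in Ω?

221 Ω

R1: violet, brown → 71; black ×1 → 71 Ω.
R2: brown, green → 15; brown ×10 → 150 Ω.
Series: 71 + 150 = 221 Ω.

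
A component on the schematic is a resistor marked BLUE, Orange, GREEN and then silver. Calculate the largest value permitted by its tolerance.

Blue → 6 (first significant figure)
Orange → 3 (second significant figure)
Green → ×10^5 multiplier
Silver → ±10% tolerance
63 × 100000 = 6300000 Ω
Largest = 6300000 × (1 + 10/100) = 6930000 Ω.

6930000 Ω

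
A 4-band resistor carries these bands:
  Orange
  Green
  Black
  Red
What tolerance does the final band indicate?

The last band, red, is the tolerance band.
Red corresponds to ±2%.

±2%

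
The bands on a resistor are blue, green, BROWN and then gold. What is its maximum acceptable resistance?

Blue → 6 (first significant figure)
Green → 5 (second significant figure)
Brown → ×10 multiplier
Gold → ±5% tolerance
65 × 10 = 650 Ω
Maximum = 650 × (1 + 5/100) = 682.5 Ω.

682.5 Ω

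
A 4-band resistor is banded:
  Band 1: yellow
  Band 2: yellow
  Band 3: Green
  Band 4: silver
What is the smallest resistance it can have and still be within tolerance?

Yellow → 4 (first significant figure)
Yellow → 4 (second significant figure)
Green → ×10^5 multiplier
Silver → ±10% tolerance
44 × 100000 = 4400000 Ω
Smallest = 4400000 × (1 − 10/100) = 3960000 Ω.

3960000 Ω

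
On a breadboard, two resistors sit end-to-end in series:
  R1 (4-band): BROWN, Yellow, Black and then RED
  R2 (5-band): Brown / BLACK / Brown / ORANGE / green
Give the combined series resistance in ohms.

101014 Ω

R1: brown, yellow → 14; black ×1 → 14 Ω.
R2: brown, black, brown → 101; orange ×10^3 → 101000 Ω.
Series: 14 + 101000 = 101014 Ω.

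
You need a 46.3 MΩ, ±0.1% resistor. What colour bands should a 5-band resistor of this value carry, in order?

yellow, blue, orange, green, violet

46300000 Ω = 463 × 10^5.
4 → yellow
6 → blue
3 → orange
Multiplier 10^5 → green.
±0.1% tolerance → violet.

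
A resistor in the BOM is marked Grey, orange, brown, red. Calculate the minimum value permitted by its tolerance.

Grey → 8 (first significant figure)
Orange → 3 (second significant figure)
Brown → ×10 multiplier
Red → ±2% tolerance
83 × 10 = 830 Ω
Minimum = 830 × (1 − 2/100) = 813.4 Ω.

813.4 Ω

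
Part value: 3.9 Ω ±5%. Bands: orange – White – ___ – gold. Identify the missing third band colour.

3.9 Ω = 39 × 10^-1.
The third band is the multiplier, 10^-1, which is gold.

gold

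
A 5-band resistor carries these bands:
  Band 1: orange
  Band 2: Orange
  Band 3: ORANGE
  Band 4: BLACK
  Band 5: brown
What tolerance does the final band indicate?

The last band, brown, is the tolerance band.
Brown corresponds to ±1%.

±1%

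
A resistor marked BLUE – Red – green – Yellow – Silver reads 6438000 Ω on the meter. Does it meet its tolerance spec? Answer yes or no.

Blue → 6 (first significant figure)
Red → 2 (second significant figure)
Green → 5 (third significant figure)
Yellow → ×10^4 multiplier
Silver → ±10% tolerance
625 × 10000 = 6250000 Ω
Allowed range: 5625000 Ω to 6875000 Ω.
6438000 Ω lies inside that range.

yes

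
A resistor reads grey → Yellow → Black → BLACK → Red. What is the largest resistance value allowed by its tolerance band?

Grey → 8 (first significant figure)
Yellow → 4 (second significant figure)
Black → 0 (third significant figure)
Black → ×1 multiplier
Red → ±2% tolerance
840 × 1 = 840 Ω
Largest = 840 × (1 + 2/100) = 856.8 Ω.

856.8 Ω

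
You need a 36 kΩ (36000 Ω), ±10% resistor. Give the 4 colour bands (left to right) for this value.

36000 Ω = 36 × 10^3.
3 → orange
6 → blue
Multiplier 10^3 → orange.
±10% tolerance → silver.

orange, blue, orange, silver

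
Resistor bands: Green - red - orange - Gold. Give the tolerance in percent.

±5%

The last band, gold, is the tolerance band.
Gold corresponds to ±5%.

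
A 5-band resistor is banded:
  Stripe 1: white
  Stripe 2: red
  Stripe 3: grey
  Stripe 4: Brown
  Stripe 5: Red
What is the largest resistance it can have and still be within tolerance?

9465.6 Ω

White → 9 (first significant figure)
Red → 2 (second significant figure)
Grey → 8 (third significant figure)
Brown → ×10 multiplier
Red → ±2% tolerance
928 × 10 = 9280 Ω
Largest = 9280 × (1 + 2/100) = 9465.6 Ω.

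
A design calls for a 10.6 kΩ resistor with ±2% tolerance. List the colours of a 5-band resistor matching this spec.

brown, black, blue, red, red

10600 Ω = 106 × 10^2.
1 → brown
0 → black
6 → blue
Multiplier 10^2 → red.
±2% tolerance → red.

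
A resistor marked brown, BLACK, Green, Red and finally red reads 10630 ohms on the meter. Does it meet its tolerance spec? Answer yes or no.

Brown → 1 (first significant figure)
Black → 0 (second significant figure)
Green → 5 (third significant figure)
Red → ×10^2 multiplier
Red → ±2% tolerance
105 × 100 = 10500 Ω
Allowed range: 10290 Ω to 10710 Ω.
10630 ohms lies inside that range.

yes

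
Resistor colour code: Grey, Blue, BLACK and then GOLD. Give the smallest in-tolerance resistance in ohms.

81.7 Ω

Grey → 8 (first significant figure)
Blue → 6 (second significant figure)
Black → ×1 multiplier
Gold → ±5% tolerance
86 × 1 = 86 Ω
Smallest = 86 × (1 − 5/100) = 81.7 Ω.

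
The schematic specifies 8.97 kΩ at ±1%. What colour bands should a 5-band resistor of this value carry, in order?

grey, white, violet, brown, brown

8970 Ω = 897 × 10^1.
8 → grey
9 → white
7 → violet
Multiplier 10^1 → brown.
±1% tolerance → brown.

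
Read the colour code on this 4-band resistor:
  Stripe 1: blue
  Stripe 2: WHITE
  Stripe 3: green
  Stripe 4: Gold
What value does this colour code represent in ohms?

Blue → 6 (first significant figure)
White → 9 (second significant figure)
Green → ×10^5 multiplier
69 × 100000 = 6900000 Ω

6900000 Ω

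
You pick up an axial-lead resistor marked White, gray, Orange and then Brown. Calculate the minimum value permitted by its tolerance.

White → 9 (first significant figure)
Grey → 8 (second significant figure)
Orange → ×10^3 multiplier
Brown → ±1% tolerance
98 × 1000 = 98000 Ω
Minimum = 98000 × (1 − 1/100) = 97020 Ω.

97020 Ω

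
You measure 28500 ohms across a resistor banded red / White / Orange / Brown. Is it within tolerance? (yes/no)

Red → 2 (first significant figure)
White → 9 (second significant figure)
Orange → ×10^3 multiplier
Brown → ±1% tolerance
29 × 1000 = 29000 Ω
Allowed range: 28710 Ω to 29290 Ω.
28500 ohms lies outside that range.

no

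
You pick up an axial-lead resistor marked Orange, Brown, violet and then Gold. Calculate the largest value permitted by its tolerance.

325500000 Ω

Orange → 3 (first significant figure)
Brown → 1 (second significant figure)
Violet → ×10^7 multiplier
Gold → ±5% tolerance
31 × 10000000 = 310000000 Ω
Largest = 310000000 × (1 + 5/100) = 325500000 Ω.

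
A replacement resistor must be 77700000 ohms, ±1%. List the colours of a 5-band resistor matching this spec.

77700000 Ω = 777 × 10^5.
7 → violet
7 → violet
7 → violet
Multiplier 10^5 → green.
±1% tolerance → brown.

violet, violet, violet, green, brown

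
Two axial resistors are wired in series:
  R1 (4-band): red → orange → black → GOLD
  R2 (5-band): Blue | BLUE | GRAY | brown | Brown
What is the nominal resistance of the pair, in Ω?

6703 Ω

R1: red, orange → 23; black ×1 → 23 Ω.
R2: blue, blue, grey → 668; brown ×10 → 6680 Ω.
Series: 23 + 6680 = 6703 Ω.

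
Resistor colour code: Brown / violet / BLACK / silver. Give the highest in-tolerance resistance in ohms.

18.7 Ω

Brown → 1 (first significant figure)
Violet → 7 (second significant figure)
Black → ×1 multiplier
Silver → ±10% tolerance
17 × 1 = 17 Ω
Highest = 17 × (1 + 10/100) = 18.7 Ω.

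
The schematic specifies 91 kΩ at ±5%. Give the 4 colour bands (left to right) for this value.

white, brown, orange, gold

91000 Ω = 91 × 10^3.
9 → white
1 → brown
Multiplier 10^3 → orange.
±5% tolerance → gold.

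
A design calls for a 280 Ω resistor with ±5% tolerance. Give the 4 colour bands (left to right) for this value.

red, grey, brown, gold

280 Ω = 28 × 10^1.
2 → red
8 → grey
Multiplier 10^1 → brown.
±5% tolerance → gold.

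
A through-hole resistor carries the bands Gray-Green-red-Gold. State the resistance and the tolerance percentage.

Grey → 8 (first significant figure)
Green → 5 (second significant figure)
Red → ×10^2 multiplier
Gold → ±5% tolerance
85 × 100 = 8500 Ω

8500 Ω ±5%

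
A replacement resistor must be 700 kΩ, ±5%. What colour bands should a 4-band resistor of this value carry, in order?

violet, black, yellow, gold

700000 Ω = 70 × 10^4.
7 → violet
0 → black
Multiplier 10^4 → yellow.
±5% tolerance → gold.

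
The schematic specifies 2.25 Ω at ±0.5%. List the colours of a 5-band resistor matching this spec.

2.25 Ω = 225 × 10^-2.
2 → red
2 → red
5 → green
Multiplier 10^-2 → silver.
±0.5% tolerance → green.

red, red, green, silver, green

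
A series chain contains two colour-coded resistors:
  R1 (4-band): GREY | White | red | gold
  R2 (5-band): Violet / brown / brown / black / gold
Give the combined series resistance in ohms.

9611 Ω

R1: grey, white → 89; red ×10^2 → 8900 Ω.
R2: violet, brown, brown → 711; black ×1 → 711 Ω.
Series: 8900 + 711 = 9611 Ω.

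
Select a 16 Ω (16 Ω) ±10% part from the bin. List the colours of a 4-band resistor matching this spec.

brown, blue, black, silver

16 Ω = 16 × 10^0.
1 → brown
6 → blue
Multiplier 10^0 → black.
±10% tolerance → silver.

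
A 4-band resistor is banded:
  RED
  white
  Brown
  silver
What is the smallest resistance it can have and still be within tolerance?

261 Ω

Red → 2 (first significant figure)
White → 9 (second significant figure)
Brown → ×10 multiplier
Silver → ±10% tolerance
29 × 10 = 290 Ω
Smallest = 290 × (1 − 10/100) = 261 Ω.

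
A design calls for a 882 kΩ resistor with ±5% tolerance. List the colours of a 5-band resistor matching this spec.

grey, grey, red, orange, gold

882000 Ω = 882 × 10^3.
8 → grey
8 → grey
2 → red
Multiplier 10^3 → orange.
±5% tolerance → gold.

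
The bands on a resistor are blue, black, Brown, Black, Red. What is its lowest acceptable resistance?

Blue → 6 (first significant figure)
Black → 0 (second significant figure)
Brown → 1 (third significant figure)
Black → ×1 multiplier
Red → ±2% tolerance
601 × 1 = 601 Ω
Lowest = 601 × (1 − 2/100) = 588.98 Ω.

588.98 Ω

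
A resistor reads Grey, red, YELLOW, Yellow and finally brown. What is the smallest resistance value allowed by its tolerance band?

Grey → 8 (first significant figure)
Red → 2 (second significant figure)
Yellow → 4 (third significant figure)
Yellow → ×10^4 multiplier
Brown → ±1% tolerance
824 × 10000 = 8240000 Ω
Smallest = 8240000 × (1 − 1/100) = 8157600 Ω.

8157600 Ω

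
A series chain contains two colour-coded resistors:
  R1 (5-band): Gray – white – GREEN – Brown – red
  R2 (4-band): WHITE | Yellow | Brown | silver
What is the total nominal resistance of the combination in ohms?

R1: grey, white, green → 895; brown ×10 → 8950 Ω.
R2: white, yellow → 94; brown ×10 → 940 Ω.
Series: 8950 + 940 = 9890 Ω.

9890 Ω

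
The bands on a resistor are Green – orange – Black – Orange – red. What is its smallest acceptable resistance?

519400 Ω

Green → 5 (first significant figure)
Orange → 3 (second significant figure)
Black → 0 (third significant figure)
Orange → ×10^3 multiplier
Red → ±2% tolerance
530 × 1000 = 530000 Ω
Smallest = 530000 × (1 − 2/100) = 519400 Ω.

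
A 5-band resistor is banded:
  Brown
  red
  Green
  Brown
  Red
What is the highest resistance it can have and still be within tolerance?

Brown → 1 (first significant figure)
Red → 2 (second significant figure)
Green → 5 (third significant figure)
Brown → ×10 multiplier
Red → ±2% tolerance
125 × 10 = 1250 Ω
Highest = 1250 × (1 + 2/100) = 1275 Ω.

1275 Ω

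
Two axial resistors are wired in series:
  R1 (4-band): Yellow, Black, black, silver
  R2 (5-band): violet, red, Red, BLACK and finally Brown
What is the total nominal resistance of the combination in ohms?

762 Ω

R1: yellow, black → 40; black ×1 → 40 Ω.
R2: violet, red, red → 722; black ×1 → 722 Ω.
Series: 40 + 722 = 762 Ω.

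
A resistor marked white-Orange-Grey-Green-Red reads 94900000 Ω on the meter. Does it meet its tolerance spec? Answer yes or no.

White → 9 (first significant figure)
Orange → 3 (second significant figure)
Grey → 8 (third significant figure)
Green → ×10^5 multiplier
Red → ±2% tolerance
938 × 100000 = 93800000 Ω
Allowed range: 91924000 Ω to 95676000 Ω.
94900000 Ω lies inside that range.

yes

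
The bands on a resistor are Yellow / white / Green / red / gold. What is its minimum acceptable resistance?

Yellow → 4 (first significant figure)
White → 9 (second significant figure)
Green → 5 (third significant figure)
Red → ×10^2 multiplier
Gold → ±5% tolerance
495 × 100 = 49500 Ω
Minimum = 49500 × (1 − 5/100) = 47025 Ω.

47025 Ω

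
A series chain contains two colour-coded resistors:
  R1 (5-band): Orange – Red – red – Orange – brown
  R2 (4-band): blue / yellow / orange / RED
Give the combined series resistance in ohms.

R1: orange, red, red → 322; orange ×10^3 → 322000 Ω.
R2: blue, yellow → 64; orange ×10^3 → 64000 Ω.
Series: 322000 + 64000 = 386000 Ω.

386000 Ω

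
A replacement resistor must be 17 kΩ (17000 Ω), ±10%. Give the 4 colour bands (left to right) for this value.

17000 Ω = 17 × 10^3.
1 → brown
7 → violet
Multiplier 10^3 → orange.
±10% tolerance → silver.

brown, violet, orange, silver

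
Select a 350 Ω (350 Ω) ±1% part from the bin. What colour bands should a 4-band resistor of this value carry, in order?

orange, green, brown, brown

350 Ω = 35 × 10^1.
3 → orange
5 → green
Multiplier 10^1 → brown.
±1% tolerance → brown.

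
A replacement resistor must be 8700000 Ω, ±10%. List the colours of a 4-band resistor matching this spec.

8700000 Ω = 87 × 10^5.
8 → grey
7 → violet
Multiplier 10^5 → green.
±10% tolerance → silver.

grey, violet, green, silver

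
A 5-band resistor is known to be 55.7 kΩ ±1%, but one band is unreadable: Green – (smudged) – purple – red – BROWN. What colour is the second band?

55700 Ω = 557 × 10^2.
The second band gives digit 5 of the significand, and 5 is green.

green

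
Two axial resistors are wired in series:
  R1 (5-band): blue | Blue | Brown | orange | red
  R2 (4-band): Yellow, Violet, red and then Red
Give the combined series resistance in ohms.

665700 Ω

R1: blue, blue, brown → 661; orange ×10^3 → 661000 Ω.
R2: yellow, violet → 47; red ×10^2 → 4700 Ω.
Series: 661000 + 4700 = 665700 Ω.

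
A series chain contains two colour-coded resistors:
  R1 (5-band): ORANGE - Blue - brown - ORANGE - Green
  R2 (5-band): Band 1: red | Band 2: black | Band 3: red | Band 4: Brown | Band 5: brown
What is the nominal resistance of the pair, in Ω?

363020 Ω

R1: orange, blue, brown → 361; orange ×10^3 → 361000 Ω.
R2: red, black, red → 202; brown ×10 → 2020 Ω.
Series: 361000 + 2020 = 363020 Ω.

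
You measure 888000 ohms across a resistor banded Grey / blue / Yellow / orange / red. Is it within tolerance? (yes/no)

Grey → 8 (first significant figure)
Blue → 6 (second significant figure)
Yellow → 4 (third significant figure)
Orange → ×10^3 multiplier
Red → ±2% tolerance
864 × 1000 = 864000 Ω
Allowed range: 846720 Ω to 881280 Ω.
888000 ohms lies outside that range.

no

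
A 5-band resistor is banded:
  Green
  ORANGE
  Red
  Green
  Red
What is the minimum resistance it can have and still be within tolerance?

52136000 Ω

Green → 5 (first significant figure)
Orange → 3 (second significant figure)
Red → 2 (third significant figure)
Green → ×10^5 multiplier
Red → ±2% tolerance
532 × 100000 = 53200000 Ω
Minimum = 53200000 × (1 − 2/100) = 52136000 Ω.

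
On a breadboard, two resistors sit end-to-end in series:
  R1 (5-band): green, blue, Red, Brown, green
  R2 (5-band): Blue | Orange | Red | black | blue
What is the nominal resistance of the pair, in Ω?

6252 Ω

R1: green, blue, red → 562; brown ×10 → 5620 Ω.
R2: blue, orange, red → 632; black ×1 → 632 Ω.
Series: 5620 + 632 = 6252 Ω.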